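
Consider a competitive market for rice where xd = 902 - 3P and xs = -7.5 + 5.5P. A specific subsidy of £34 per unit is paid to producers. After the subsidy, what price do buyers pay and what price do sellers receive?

Buyers pay £85; sellers receive £119

Pre-subsidy: 902 - 3P = -7.5 + 5.5P gives P* = 107, x* = 581.
With the subsidy, sellers receive Ps = Pb + 34 for each unit, where Pb is the price buyers pay.
Supply in terms of Pb becomes xs = -7.5 + 5.5(Pb + 34) = 179.5 + 5.5Pb. Setting this equal to demand: 902 - 3Pb = 179.5 + 5.5Pb, so Pb = 85.
Sellers receive Ps = 85 + 34 = 119; x' = 902 − 3·85 = 647.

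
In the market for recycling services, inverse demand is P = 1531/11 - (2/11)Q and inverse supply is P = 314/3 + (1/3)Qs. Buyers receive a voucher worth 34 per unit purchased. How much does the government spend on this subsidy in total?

Pre-subsidy: 1531/11 - (2/11)Q = 314/3 + (1/3)Q gives Q* = 67 and P* = 127.
With the rebate, buyers effectively pay Pb = Ps − 34, where Ps is the price sellers receive.
On the curves, Pb = 1531/11 - (2/11)Q and Ps = 314/3 + (1/3)Q; the wedge Ps − Pb = 34 gives 314/3 + (1/3)Q − (1531/11 - (2/11)Q) = 34, so Q' = 133.
Then Pb = 1531/11 − (2/11)·133 = 115 and Ps = 314/3 + (1/3)·133 = 149.
Government outlay = subsidy × quantity = 34 × 133 = 4522.

Government cost = 4522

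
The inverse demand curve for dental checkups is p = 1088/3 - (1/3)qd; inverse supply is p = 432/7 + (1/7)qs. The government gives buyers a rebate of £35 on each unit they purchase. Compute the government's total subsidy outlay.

Government cost = £24692.5

Pre-subsidy: 1088/3 - (1/3)q = 432/7 + (1/7)q gives q* = 632 and p* = 152.
With the rebate, buyers effectively pay pb = ps − 35, where ps is the price sellers receive.
On the curves, pb = 1088/3 - (1/3)q and ps = 432/7 + (1/7)q; the wedge ps − pb = 35 gives 432/7 + (1/7)q − (1088/3 - (1/3)q) = 35, so q' = 705.5.
Then pb = 1088/3 − (1/3)·705.5 = 127.5 and ps = 432/7 + (1/7)·705.5 = 162.5.
Government outlay = subsidy × quantity = 35 × 705.5 = 24692.5.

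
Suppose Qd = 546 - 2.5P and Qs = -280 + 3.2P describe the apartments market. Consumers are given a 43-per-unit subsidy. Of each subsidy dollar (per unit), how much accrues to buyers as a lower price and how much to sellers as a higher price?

Buyers gain 1376/57 per unit; sellers gain 1075/57 per unit

Pre-subsidy: 546 - 2.5P = -280 + 3.2P gives P* = 8260/57, Q* = 10472/57.
With the rebate, buyers effectively pay Pb = Ps − 43, where Ps is the price sellers receive.
Demand in terms of Ps becomes Qd = 546 − 2.5(Ps − 43) = 653.5 - 2.5Ps. Setting this equal to supply: 653.5 - 2.5Ps = -280 + 3.2Ps, so Ps = 9335/57.
Buyers pay Pb = 9335/57 − 43 = 6884/57; Q' = -280 + 3.2·(9335/57) = 13912/57.
Buyers' price falls by P* − Pb = 8260/57 − 6884/57 = 1376/57; sellers' price rises by Ps − P* = 9335/57 − 8260/57 = 1075/57.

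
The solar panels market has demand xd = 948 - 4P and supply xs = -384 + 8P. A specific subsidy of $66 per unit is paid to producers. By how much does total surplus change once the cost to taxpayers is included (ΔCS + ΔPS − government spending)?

Net change in total surplus = -$5808

Pre-subsidy: 948 - 4P = -384 + 8P gives P* = 111, x* = 504.
With the subsidy, sellers receive Ps = Pb + 66 for each unit, where Pb is the price buyers pay.
Supply in terms of Pb becomes xs = -384 + 8(Pb + 66) = 144 + 8Pb. Setting this equal to demand: 948 - 4Pb = 144 + 8Pb, so Pb = 67.
Sellers receive Ps = 67 + 66 = 133; x' = 948 − 4·67 = 680.
ΔCS = ½(504 + 680)(111 − 67) = 26048; ΔPS = ½(504 + 680)(133 − 111) = 13024.
Government spending = 66 × 680 = 44880.
Net change = 26048 + 13024 − 44880 = -5808. The loss equals the DWL triangle ½·66·176.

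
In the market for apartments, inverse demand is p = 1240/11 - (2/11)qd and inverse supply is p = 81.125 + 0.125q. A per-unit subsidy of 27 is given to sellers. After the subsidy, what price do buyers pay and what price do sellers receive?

Buyers pay 78; sellers receive 105

Pre-subsidy: 1240/11 - (2/11)q = 81.125 + 0.125q gives q* = 103 and p* = 94.
With the subsidy, sellers receive ps = pb + 27 for each unit, where pb is the price buyers pay.
On the curves, pb = 1240/11 - (2/11)q and ps = 81.125 + 0.125q; the wedge ps − pb = 27 gives 81.125 + 0.125q − (1240/11 - (2/11)q) = 27, so q' = 191.
Then pb = 1240/11 − (2/11)·191 = 78 and ps = 81.125 + 0.125·191 = 105.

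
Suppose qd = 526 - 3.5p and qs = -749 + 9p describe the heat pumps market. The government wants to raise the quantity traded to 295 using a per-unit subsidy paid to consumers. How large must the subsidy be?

At q = 295, invert demand for the buyer price: pb = (526 − 295)/3.5 = 66; invert supply for the seller price: ps = (295 − (-749))/9 = 116.
The subsidy must fill the gap: s = ps − pb = 116 − 66 = 50.

Required subsidy s = 50 per unit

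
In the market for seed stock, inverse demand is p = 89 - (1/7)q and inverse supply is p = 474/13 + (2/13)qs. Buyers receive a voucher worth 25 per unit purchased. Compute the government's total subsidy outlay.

Pre-subsidy: 89 - (1/7)q = 474/13 + (2/13)q gives q* = 4781/27 and p* = 1720/27.
With the rebate, buyers effectively pay pb = ps − 25, where ps is the price sellers receive.
On the curves, pb = 89 - (1/7)q and ps = 474/13 + (2/13)q; the wedge ps − pb = 25 gives 474/13 + (2/13)q − (89 - (1/7)q) = 25, so q' = 784/3.
Then pb = 89 − (1/7)·(784/3) = 155/3 and ps = 474/13 + (2/13)·(784/3) = 230/3.
Government outlay = subsidy × quantity = 25 × 784/3 = 19600/3.

Government cost = 19600/3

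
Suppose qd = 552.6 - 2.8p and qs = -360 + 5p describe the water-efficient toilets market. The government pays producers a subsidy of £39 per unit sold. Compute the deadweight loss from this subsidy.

Deadweight loss = £1365

Pre-subsidy: 552.6 - 2.8p = -360 + 5p gives p* = 117, q* = 225.
With the subsidy, sellers receive ps = pb + 39 for each unit, where pb is the price buyers pay.
Supply in terms of pb becomes qs = -360 + 5(pb + 39) = -165 + 5pb. Setting this equal to demand: 552.6 - 2.8pb = -165 + 5pb, so pb = 92.
Sellers receive ps = 92 + 39 = 131; q' = 552.6 − 2.8·92 = 295.
The subsidy expands output by 295 − 225 = 70 past the efficient level; on those units the gap between marginal cost and willingness to pay runs from 0 up to 39.
DWL = ½ × 39 × 70 = 1365.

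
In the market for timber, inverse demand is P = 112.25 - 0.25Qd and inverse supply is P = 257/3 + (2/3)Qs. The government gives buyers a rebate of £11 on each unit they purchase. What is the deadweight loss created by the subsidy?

Deadweight loss = £66

Pre-subsidy: 112.25 - 0.25Q = 257/3 + (2/3)Q gives Q* = 29 and P* = 105.
With the rebate, buyers effectively pay Pb = Ps − 11, where Ps is the price sellers receive.
On the curves, Pb = 112.25 - 0.25Q and Ps = 257/3 + (2/3)Q; the wedge Ps − Pb = 11 gives 257/3 + (2/3)Q − (112.25 - 0.25Q) = 11, so Q' = 41.
Then Pb = 112.25 − 0.25·41 = 102 and Ps = 257/3 + (2/3)·41 = 113.
The subsidy expands output by 41 − 29 = 12 past the efficient level; on those units the gap between marginal cost and willingness to pay runs from 0 up to 11.
DWL = ½ × 11 × 12 = 66.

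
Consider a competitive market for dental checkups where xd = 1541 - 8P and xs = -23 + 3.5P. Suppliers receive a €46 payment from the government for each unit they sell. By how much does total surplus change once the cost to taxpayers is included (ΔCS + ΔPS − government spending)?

Pre-subsidy: 1541 - 8P = -23 + 3.5P gives P* = 136, x* = 453.
With the subsidy, sellers receive Ps = Pb + 46 for each unit, where Pb is the price buyers pay.
Supply in terms of Pb becomes xs = -23 + 3.5(Pb + 46) = 138 + 3.5Pb. Setting this equal to demand: 1541 - 8Pb = 138 + 3.5Pb, so Pb = 122.
Sellers receive Ps = 122 + 46 = 168; x' = 1541 − 8·122 = 565.
ΔCS = ½(453 + 565)(136 − 122) = 7126; ΔPS = ½(453 + 565)(168 − 136) = 16288.
Government spending = 46 × 565 = 25990.
Net change = 7126 + 16288 − 25990 = -2576. The loss equals the DWL triangle ½·46·112.

Net change in total surplus = -€2576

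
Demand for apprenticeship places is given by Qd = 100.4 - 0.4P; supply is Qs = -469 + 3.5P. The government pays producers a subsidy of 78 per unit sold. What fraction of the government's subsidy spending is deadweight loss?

DWL / government spending = 0.2

Pre-subsidy: 100.4 - 0.4P = -469 + 3.5P gives P* = 146, Q* = 42.
With the subsidy, sellers receive Ps = Pb + 78 for each unit, where Pb is the price buyers pay.
Supply in terms of Pb becomes Qs = -469 + 3.5(Pb + 78) = -196 + 3.5Pb. Setting this equal to demand: 100.4 - 0.4Pb = -196 + 3.5Pb, so Pb = 76.
Sellers receive Ps = 76 + 78 = 154; Q' = 100.4 − 0.4·76 = 70.
ΔCS = ½(42 + 70)(146 − 76) = 3920; ΔPS = ½(42 + 70)(154 − 146) = 448.
Government spending = 78 × 70 = 5460.
DWL = ½ × 78 × (70 − 42) = 1092; fraction = 1092 / 5460 = 0.2.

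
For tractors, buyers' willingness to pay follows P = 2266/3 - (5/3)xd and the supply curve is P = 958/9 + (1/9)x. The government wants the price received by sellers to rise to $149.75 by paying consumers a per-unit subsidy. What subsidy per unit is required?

At a seller price of 149.75, quantity supplied is -958 + 9·149.75 = 389.75.
Buyers absorb 389.75 only when they pay Pb = 2266/3 − (5/3)·389.75 = 105.75.
s = Ps − Pb = 149.75 − 105.75 = 44.

Required subsidy s = $44 per unit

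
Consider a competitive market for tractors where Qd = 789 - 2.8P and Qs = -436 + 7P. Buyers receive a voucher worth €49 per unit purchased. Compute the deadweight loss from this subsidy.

Deadweight loss = €2401

Pre-subsidy: 789 - 2.8P = -436 + 7P gives P* = 125, Q* = 439.
With the rebate, buyers effectively pay Pb = Ps − 49, where Ps is the price sellers receive.
Demand in terms of Ps becomes Qd = 789 − 2.8(Ps − 49) = 926.2 - 2.8Ps. Setting this equal to supply: 926.2 - 2.8Ps = -436 + 7Ps, so Ps = 139.
Buyers pay Pb = 139 − 49 = 90; Q' = -436 + 7·139 = 537.
The subsidy expands output by 537 − 439 = 98 past the efficient level; on those units the gap between marginal cost and willingness to pay runs from 0 up to 49.
DWL = ½ × 49 × 98 = 2401.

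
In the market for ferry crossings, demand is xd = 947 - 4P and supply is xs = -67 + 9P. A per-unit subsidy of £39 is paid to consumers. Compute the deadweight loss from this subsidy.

Pre-subsidy: 947 - 4P = -67 + 9P gives P* = 78, x* = 635.
With the rebate, buyers effectively pay Pb = Ps − 39, where Ps is the price sellers receive.
Demand in terms of Ps becomes xd = 947 − 4(Ps − 39) = 1103 - 4Ps. Setting this equal to supply: 1103 - 4Ps = -67 + 9Ps, so Ps = 90.
Buyers pay Pb = 90 − 39 = 51; x' = -67 + 9·90 = 743.
The subsidy expands output by 743 − 635 = 108 past the efficient level; on those units the gap between marginal cost and willingness to pay runs from 0 up to 39.
DWL = ½ × 39 × 108 = 2106.

Deadweight loss = £2106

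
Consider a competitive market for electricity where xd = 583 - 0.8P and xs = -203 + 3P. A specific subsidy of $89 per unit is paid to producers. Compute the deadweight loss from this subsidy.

Pre-subsidy: 583 - 0.8P = -203 + 3P gives P* = 3930/19, x* = 7933/19.
With the subsidy, sellers receive Ps = Pb + 89 for each unit, where Pb is the price buyers pay.
Supply in terms of Pb becomes xs = -203 + 3(Pb + 89) = 64 + 3Pb. Setting this equal to demand: 583 - 0.8Pb = 64 + 3Pb, so Pb = 2595/19.
Sellers receive Ps = 2595/19 + 89 = 4286/19; x' = 583 − 0.8·(2595/19) = 9001/19.
The subsidy expands output by 9001/19 − 7933/19 = 1068/19 past the efficient level; on those units the gap between marginal cost and willingness to pay runs from 0 up to 89.
DWL = ½ × 89 × 1068/19 = 47526/19.

Deadweight loss = 47526/19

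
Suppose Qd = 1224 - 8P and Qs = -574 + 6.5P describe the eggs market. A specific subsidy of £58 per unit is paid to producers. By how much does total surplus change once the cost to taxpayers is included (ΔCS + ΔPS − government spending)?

Pre-subsidy: 1224 - 8P = -574 + 6.5P gives P* = 124, Q* = 232.
With the subsidy, sellers receive Ps = Pb + 58 for each unit, where Pb is the price buyers pay.
Supply in terms of Pb becomes Qs = -574 + 6.5(Pb + 58) = -197 + 6.5Pb. Setting this equal to demand: 1224 - 8Pb = -197 + 6.5Pb, so Pb = 98.
Sellers receive Ps = 98 + 58 = 156; Q' = 1224 − 8·98 = 440.
ΔCS = ½(232 + 440)(124 − 98) = 8736; ΔPS = ½(232 + 440)(156 − 124) = 10752.
Government spending = 58 × 440 = 25520.
Net change = 8736 + 10752 − 25520 = -6032. The loss equals the DWL triangle ½·58·208.

Net change in total surplus = -£6032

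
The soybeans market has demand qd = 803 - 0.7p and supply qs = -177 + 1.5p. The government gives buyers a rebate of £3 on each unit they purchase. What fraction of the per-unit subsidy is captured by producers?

Pre-subsidy: 803 - 0.7p = -177 + 1.5p gives p* = 4900/11, q* = 5403/11.
With the rebate, buyers effectively pay pb = ps − 3, where ps is the price sellers receive.
Demand in terms of ps becomes qd = 803 − 0.7(ps − 3) = 805.1 - 0.7ps. Setting this equal to supply: 805.1 - 0.7ps = -177 + 1.5ps, so ps = 9821/22.
Buyers pay pb = 9821/22 − 3 = 9755/22; q' = -177 + 1.5·(9821/22) = 21675/44.
Buyers' price falls by p* − pb = 4900/11 − 9755/22 = 45/22; sellers' price rises by ps − p* = 9821/22 − 4900/11 = 21/22.
So producers capture (21/22)/3 = 7/22 of each unit of subsidy.

Producer share = 7/22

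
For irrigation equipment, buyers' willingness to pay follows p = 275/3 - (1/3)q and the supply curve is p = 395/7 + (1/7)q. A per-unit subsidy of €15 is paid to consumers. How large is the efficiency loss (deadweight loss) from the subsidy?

Deadweight loss = €236.25

Pre-subsidy: 275/3 - (1/3)q = 395/7 + (1/7)q gives q* = 74 and p* = 67.
With the rebate, buyers effectively pay pb = ps − 15, where ps is the price sellers receive.
On the curves, pb = 275/3 - (1/3)q and ps = 395/7 + (1/7)q; the wedge ps − pb = 15 gives 395/7 + (1/7)q − (275/3 - (1/3)q) = 15, so q' = 105.5.
Then pb = 275/3 − (1/3)·105.5 = 56.5 and ps = 395/7 + (1/7)·105.5 = 71.5.
The subsidy expands output by 105.5 − 74 = 31.5 past the efficient level; on those units the gap between marginal cost and willingness to pay runs from 0 up to 15.
DWL = ½ × 15 × 31.5 = 236.25.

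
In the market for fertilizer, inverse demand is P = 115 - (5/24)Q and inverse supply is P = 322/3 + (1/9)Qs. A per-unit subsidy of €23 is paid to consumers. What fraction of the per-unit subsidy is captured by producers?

Producer share = 8/23

Pre-subsidy: 115 - (5/24)Q = 322/3 + (1/9)Q gives Q* = 24 and P* = 110.
With the rebate, buyers effectively pay Pb = Ps − 23, where Ps is the price sellers receive.
On the curves, Pb = 115 - (5/24)Q and Ps = 322/3 + (1/9)Q; the wedge Ps − Pb = 23 gives 322/3 + (1/9)Q − (115 - (5/24)Q) = 23, so Q' = 96.
Then Pb = 115 − (5/24)·96 = 95 and Ps = 322/3 + (1/9)·96 = 118.
Buyers' price falls by P* − Pb = 110 − 95 = 15; sellers' price rises by Ps − P* = 118 − 110 = 8.
So producers capture 8/23 = 8/23 of each unit of subsidy.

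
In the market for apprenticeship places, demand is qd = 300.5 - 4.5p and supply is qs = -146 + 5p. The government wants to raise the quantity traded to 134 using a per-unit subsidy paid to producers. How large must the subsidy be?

At q = 134, invert demand for the buyer price: pb = (300.5 − 134)/4.5 = 37; invert supply for the seller price: ps = (134 − (-146))/5 = 56.
The subsidy must fill the gap: s = ps − pb = 56 − 37 = 19.

Required subsidy s = 19 per unit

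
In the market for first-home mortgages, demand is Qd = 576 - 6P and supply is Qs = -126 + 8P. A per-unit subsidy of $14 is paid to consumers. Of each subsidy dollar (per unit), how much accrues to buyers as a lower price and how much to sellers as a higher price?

Buyers gain $8 per unit; sellers gain $6 per unit

Pre-subsidy: 576 - 6P = -126 + 8P gives P* = 351/7, Q* = 1926/7.
With the rebate, buyers effectively pay Pb = Ps − 14, where Ps is the price sellers receive.
Demand in terms of Ps becomes Qd = 576 − 6(Ps − 14) = 660 - 6Ps. Setting this equal to supply: 660 - 6Ps = -126 + 8Ps, so Ps = 393/7.
Buyers pay Pb = 393/7 − 14 = 295/7; Q' = -126 + 8·(393/7) = 2262/7.
Buyers' price falls by P* − Pb = 351/7 − 295/7 = 8; sellers' price rises by Ps − P* = 393/7 − 351/7 = 6.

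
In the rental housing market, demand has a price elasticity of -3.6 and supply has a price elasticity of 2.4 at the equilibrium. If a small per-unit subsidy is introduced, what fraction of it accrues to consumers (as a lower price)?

Consumer share = 0.4

For a small subsidy around the equilibrium, the benefit split depends on the relative slopes, which at a point are proportional to the elasticities.
Buyer share = εs/(εs + |εd|) = 2.4/(2.4 + 3.6) = 0.4; seller share = |εd|/(εs + |εd|) = 0.6.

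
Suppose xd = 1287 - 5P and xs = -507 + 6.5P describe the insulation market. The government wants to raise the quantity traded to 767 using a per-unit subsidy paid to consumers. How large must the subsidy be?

Required subsidy s = 92 per unit

At x = 767, invert demand for the buyer price: Pb = (1287 − 767)/5 = 104; invert supply for the seller price: Ps = (767 − (-507))/6.5 = 196.
The subsidy must fill the gap: s = Ps − Pb = 196 − 104 = 92.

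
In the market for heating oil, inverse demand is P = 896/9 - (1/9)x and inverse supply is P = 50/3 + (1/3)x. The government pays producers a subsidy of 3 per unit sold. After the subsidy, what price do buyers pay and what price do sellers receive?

Buyers pay 937/12; sellers receive 973/12

Pre-subsidy: 896/9 - (1/9)x = 50/3 + (1/3)x gives x* = 186.5 and P* = 473/6.
With the subsidy, sellers receive Ps = Pb + 3 for each unit, where Pb is the price buyers pay.
On the curves, Pb = 896/9 - (1/9)x and Ps = 50/3 + (1/3)x; the wedge Ps − Pb = 3 gives 50/3 + (1/3)x − (896/9 - (1/9)x) = 3, so x' = 193.25.
Then Pb = 896/9 − (1/9)·193.25 = 937/12 and Ps = 50/3 + (1/3)·193.25 = 973/12.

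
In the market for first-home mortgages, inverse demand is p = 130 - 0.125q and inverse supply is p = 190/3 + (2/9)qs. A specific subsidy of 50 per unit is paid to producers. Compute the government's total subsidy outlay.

Pre-subsidy: 130 - 0.125q = 190/3 + (2/9)q gives q* = 192 and p* = 106.
With the subsidy, sellers receive ps = pb + 50 for each unit, where pb is the price buyers pay.
On the curves, pb = 130 - 0.125q and ps = 190/3 + (2/9)q; the wedge ps − pb = 50 gives 190/3 + (2/9)q − (130 - 0.125q) = 50, so q' = 336.
Then pb = 130 − 0.125·336 = 88 and ps = 190/3 + (2/9)·336 = 138.
Government outlay = subsidy × quantity = 50 × 336 = 16800.

Government cost = 16800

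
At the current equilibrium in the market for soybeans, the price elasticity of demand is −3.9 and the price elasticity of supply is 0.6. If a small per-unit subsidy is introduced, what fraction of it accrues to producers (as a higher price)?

For a small subsidy around the equilibrium, the benefit split depends on the relative slopes, which at a point are proportional to the elasticities.
Buyer share = εs/(εs + |εd|) = 0.6/(0.6 + 3.9) = 2/15; seller share = |εd|/(εs + |εd|) = 13/15.
So producers capture 13/15 of the subsidy.

Producer share = 13/15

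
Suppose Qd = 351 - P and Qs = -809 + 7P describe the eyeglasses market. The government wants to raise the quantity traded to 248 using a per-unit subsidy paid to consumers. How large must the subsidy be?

Required subsidy s = 48 per unit

At Q = 248, invert demand for the buyer price: Pb = (351 − 248)/1 = 103; invert supply for the seller price: Ps = (248 − (-809))/7 = 151.
The subsidy must fill the gap: s = Ps − Pb = 151 − 103 = 48.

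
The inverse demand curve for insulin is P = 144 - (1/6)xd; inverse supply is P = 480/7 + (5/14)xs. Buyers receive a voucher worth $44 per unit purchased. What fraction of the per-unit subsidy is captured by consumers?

Consumer share = 7/22

Pre-subsidy: 144 - (1/6)x = 480/7 + (5/14)x gives x* = 144 and P* = 120.
With the rebate, buyers effectively pay Pb = Ps − 44, where Ps is the price sellers receive.
On the curves, Pb = 144 - (1/6)x and Ps = 480/7 + (5/14)x; the wedge Ps − Pb = 44 gives 480/7 + (5/14)x − (144 - (1/6)x) = 44, so x' = 228.
Then Pb = 144 − (1/6)·228 = 106 and Ps = 480/7 + (5/14)·228 = 150.
Buyers' price falls by P* − Pb = 120 − 106 = 14; sellers' price rises by Ps − P* = 150 − 120 = 30.
So consumers capture 14/44 = 7/22 of each unit of subsidy.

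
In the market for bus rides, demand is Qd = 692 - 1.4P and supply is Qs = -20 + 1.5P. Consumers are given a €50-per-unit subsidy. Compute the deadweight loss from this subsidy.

Deadweight loss = 26250/29

Pre-subsidy: 692 - 1.4P = -20 + 1.5P gives P* = 7120/29, Q* = 10100/29.
With the rebate, buyers effectively pay Pb = Ps − 50, where Ps is the price sellers receive.
Demand in terms of Ps becomes Qd = 692 − 1.4(Ps − 50) = 762 - 1.4Ps. Setting this equal to supply: 762 - 1.4Ps = -20 + 1.5Ps, so Ps = 7820/29.
Buyers pay Pb = 7820/29 − 50 = 6370/29; Q' = -20 + 1.5·(7820/29) = 11150/29.
The subsidy expands output by 11150/29 − 10100/29 = 1050/29 past the efficient level; on those units the gap between marginal cost and willingness to pay runs from 0 up to 50.
DWL = ½ × 50 × 1050/29 = 26250/29.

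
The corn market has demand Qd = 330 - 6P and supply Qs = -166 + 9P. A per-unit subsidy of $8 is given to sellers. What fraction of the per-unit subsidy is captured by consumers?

Pre-subsidy: 330 - 6P = -166 + 9P gives P* = 496/15, Q* = 131.6.
With the subsidy, sellers receive Ps = Pb + 8 for each unit, where Pb is the price buyers pay.
Supply in terms of Pb becomes Qs = -166 + 9(Pb + 8) = -94 + 9Pb. Setting this equal to demand: 330 - 6Pb = -94 + 9Pb, so Pb = 424/15.
Sellers receive Ps = 424/15 + 8 = 544/15; Q' = 330 − 6·(424/15) = 160.4.
Buyers' price falls by P* − Pb = 496/15 − 424/15 = 4.8; sellers' price rises by Ps − P* = 544/15 − 496/15 = 3.2.
So consumers capture 4.8/8 = 0.6 of each unit of subsidy.

Consumer share = 0.6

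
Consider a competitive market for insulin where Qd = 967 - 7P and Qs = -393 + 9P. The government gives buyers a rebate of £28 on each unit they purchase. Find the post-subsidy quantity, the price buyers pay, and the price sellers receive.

Q' = 482.25; buyers pay £69.25; sellers receive £97.25

Pre-subsidy: 967 - 7P = -393 + 9P gives P* = 85, Q* = 372.
With the rebate, buyers effectively pay Pb = Ps − 28, where Ps is the price sellers receive.
Demand in terms of Ps becomes Qd = 967 − 7(Ps − 28) = 1163 - 7Ps. Setting this equal to supply: 1163 - 7Ps = -393 + 9Ps, so Ps = 97.25.
Buyers pay Pb = 97.25 − 28 = 69.25; Q' = -393 + 9·97.25 = 482.25.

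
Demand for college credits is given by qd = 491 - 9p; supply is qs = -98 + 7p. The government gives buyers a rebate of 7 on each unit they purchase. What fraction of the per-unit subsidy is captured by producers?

Producer share = 0.5625

Pre-subsidy: 491 - 9p = -98 + 7p gives p* = 36.8125, q* = 159.6875.
With the rebate, buyers effectively pay pb = ps − 7, where ps is the price sellers receive.
Demand in terms of ps becomes qd = 491 − 9(ps − 7) = 554 - 9ps. Setting this equal to supply: 554 - 9ps = -98 + 7ps, so ps = 40.75.
Buyers pay pb = 40.75 − 7 = 33.75; q' = -98 + 7·40.75 = 187.25.
Buyers' price falls by p* − pb = 36.8125 − 33.75 = 3.0625; sellers' price rises by ps − p* = 40.75 − 36.8125 = 3.9375.
So producers capture 3.9375/7 = 0.5625 of each unit of subsidy.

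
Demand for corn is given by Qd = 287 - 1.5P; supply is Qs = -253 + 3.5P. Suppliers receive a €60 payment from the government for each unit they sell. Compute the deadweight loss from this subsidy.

Pre-subsidy: 287 - 1.5P = -253 + 3.5P gives P* = 108, Q* = 125.
With the subsidy, sellers receive Ps = Pb + 60 for each unit, where Pb is the price buyers pay.
Supply in terms of Pb becomes Qs = -253 + 3.5(Pb + 60) = -43 + 3.5Pb. Setting this equal to demand: 287 - 1.5Pb = -43 + 3.5Pb, so Pb = 66.
Sellers receive Ps = 66 + 60 = 126; Q' = 287 − 1.5·66 = 188.
The subsidy expands output by 188 − 125 = 63 past the efficient level; on those units the gap between marginal cost and willingness to pay runs from 0 up to 60.
DWL = ½ × 60 × 63 = 1890.

Deadweight loss = €1890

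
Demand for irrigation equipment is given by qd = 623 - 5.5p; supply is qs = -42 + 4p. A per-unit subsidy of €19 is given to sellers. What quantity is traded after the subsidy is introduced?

q' = 282

Pre-subsidy: 623 - 5.5p = -42 + 4p gives p* = 70, q* = 238.
With the subsidy, sellers receive ps = pb + 19 for each unit, where pb is the price buyers pay.
Supply in terms of pb becomes qs = -42 + 4(pb + 19) = 34 + 4pb. Setting this equal to demand: 623 - 5.5pb = 34 + 4pb, so pb = 62.
Sellers receive ps = 62 + 19 = 81; q' = 623 − 5.5·62 = 282.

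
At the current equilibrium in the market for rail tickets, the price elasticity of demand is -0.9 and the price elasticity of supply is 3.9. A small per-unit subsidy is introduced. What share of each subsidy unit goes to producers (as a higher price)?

Producer share = 0.1875

For a small subsidy around the equilibrium, the benefit split depends on the relative slopes, which at a point are proportional to the elasticities.
Buyer share = εs/(εs + |εd|) = 3.9/(3.9 + 0.9) = 0.8125; seller share = |εd|/(εs + |εd|) = 0.1875.
So producers capture 0.1875 of the subsidy.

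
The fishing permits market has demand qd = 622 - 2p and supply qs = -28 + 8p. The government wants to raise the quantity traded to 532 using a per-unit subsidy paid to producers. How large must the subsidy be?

Required subsidy s = 25 per unit

At q = 532, invert demand for the buyer price: pb = (622 − 532)/2 = 45; invert supply for the seller price: ps = (532 − (-28))/8 = 70.
The subsidy must fill the gap: s = ps − pb = 70 − 45 = 25.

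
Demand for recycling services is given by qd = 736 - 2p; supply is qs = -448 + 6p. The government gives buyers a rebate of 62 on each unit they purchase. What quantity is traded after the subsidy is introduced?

q' = 533

Pre-subsidy: 736 - 2p = -448 + 6p gives p* = 148, q* = 440.
With the rebate, buyers effectively pay pb = ps − 62, where ps is the price sellers receive.
Demand in terms of ps becomes qd = 736 − 2(ps − 62) = 860 - 2ps. Setting this equal to supply: 860 - 2ps = -448 + 6ps, so ps = 163.5.
Buyers pay pb = 163.5 − 62 = 101.5; q' = -448 + 6·163.5 = 533.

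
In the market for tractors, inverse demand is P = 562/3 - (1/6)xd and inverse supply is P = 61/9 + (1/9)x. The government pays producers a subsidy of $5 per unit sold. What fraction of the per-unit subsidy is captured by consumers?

Pre-subsidy: 562/3 - (1/6)x = 61/9 + (1/9)x gives x* = 650 and P* = 79.
With the subsidy, sellers receive Ps = Pb + 5 for each unit, where Pb is the price buyers pay.
On the curves, Pb = 562/3 - (1/6)x and Ps = 61/9 + (1/9)x; the wedge Ps − Pb = 5 gives 61/9 + (1/9)x − (562/3 - (1/6)x) = 5, so x' = 668.
Then Pb = 562/3 − (1/6)·668 = 76 and Ps = 61/9 + (1/9)·668 = 81.
Buyers' price falls by P* − Pb = 79 − 76 = 3; sellers' price rises by Ps − P* = 81 − 79 = 2.
So consumers capture 3/5 = 0.6 of each unit of subsidy.

Consumer share = 0.6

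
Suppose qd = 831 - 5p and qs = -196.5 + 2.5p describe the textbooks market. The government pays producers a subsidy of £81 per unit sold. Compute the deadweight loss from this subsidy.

Pre-subsidy: 831 - 5p = -196.5 + 2.5p gives p* = 137, q* = 146.
With the subsidy, sellers receive ps = pb + 81 for each unit, where pb is the price buyers pay.
Supply in terms of pb becomes qs = -196.5 + 2.5(pb + 81) = 6 + 2.5pb. Setting this equal to demand: 831 - 5pb = 6 + 2.5pb, so pb = 110.
Sellers receive ps = 110 + 81 = 191; q' = 831 − 5·110 = 281.
The subsidy expands output by 281 − 146 = 135 past the efficient level; on those units the gap between marginal cost and willingness to pay runs from 0 up to 81.
DWL = ½ × 81 × 135 = 5467.5.

Deadweight loss = £5467.5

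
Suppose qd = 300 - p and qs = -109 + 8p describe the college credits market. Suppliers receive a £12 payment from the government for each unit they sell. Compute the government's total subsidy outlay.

Government cost = 9548/3

Pre-subsidy: 300 - p = -109 + 8p gives p* = 409/9, q* = 2291/9.
With the subsidy, sellers receive ps = pb + 12 for each unit, where pb is the price buyers pay.
Supply in terms of pb becomes qs = -109 + 8(pb + 12) = -13 + 8pb. Setting this equal to demand: 300 - pb = -13 + 8pb, so pb = 313/9.
Sellers receive ps = 313/9 + 12 = 421/9; q' = 300 − 1·(313/9) = 2387/9.
Government outlay = subsidy × quantity = 12 × 2387/9 = 9548/3.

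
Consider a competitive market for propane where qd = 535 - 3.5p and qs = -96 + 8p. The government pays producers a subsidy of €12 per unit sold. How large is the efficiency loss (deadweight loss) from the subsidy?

Deadweight loss = 4032/23

Pre-subsidy: 535 - 3.5p = -96 + 8p gives p* = 1262/23, q* = 7888/23.
With the subsidy, sellers receive ps = pb + 12 for each unit, where pb is the price buyers pay.
Supply in terms of pb becomes qs = -96 + 8(pb + 12) = 0 + 8pb. Setting this equal to demand: 535 - 3.5pb = 0 + 8pb, so pb = 1070/23.
Sellers receive ps = 1070/23 + 12 = 1346/23; q' = 535 − 3.5·(1070/23) = 8560/23.
The subsidy expands output by 8560/23 − 7888/23 = 672/23 past the efficient level; on those units the gap between marginal cost and willingness to pay runs from 0 up to 12.
DWL = ½ × 12 × 672/23 = 4032/23.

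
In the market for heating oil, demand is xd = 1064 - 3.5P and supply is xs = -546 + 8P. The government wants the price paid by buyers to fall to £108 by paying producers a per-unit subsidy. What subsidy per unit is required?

Required subsidy s = £46 per unit

At a buyer price of 108, quantity demanded is 1064 − 3.5·108 = 686.
Sellers supply 686 only when they receive Ps with -546 + 8·Ps = 686, i.e. Ps = 154.
s = Ps − Pb = 154 − 108 = 46.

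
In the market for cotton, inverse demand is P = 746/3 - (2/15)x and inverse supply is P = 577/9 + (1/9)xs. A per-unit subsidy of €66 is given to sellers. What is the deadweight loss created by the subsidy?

Deadweight loss = €8910

Pre-subsidy: 746/3 - (2/15)x = 577/9 + (1/9)x gives x* = 755 and P* = 148.
With the subsidy, sellers receive Ps = Pb + 66 for each unit, where Pb is the price buyers pay.
On the curves, Pb = 746/3 - (2/15)x and Ps = 577/9 + (1/9)x; the wedge Ps − Pb = 66 gives 577/9 + (1/9)x − (746/3 - (2/15)x) = 66, so x' = 1025.
Then Pb = 746/3 − (2/15)·1025 = 112 and Ps = 577/9 + (1/9)·1025 = 178.
The subsidy expands output by 1025 − 755 = 270 past the efficient level; on those units the gap between marginal cost and willingness to pay runs from 0 up to 66.
DWL = ½ × 66 × 270 = 8910.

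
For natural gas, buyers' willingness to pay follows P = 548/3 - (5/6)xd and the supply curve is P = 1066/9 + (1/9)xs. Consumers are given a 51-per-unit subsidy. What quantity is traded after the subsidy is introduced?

Pre-subsidy: 548/3 - (5/6)x = 1066/9 + (1/9)x gives x* = 68 and P* = 126.
With the rebate, buyers effectively pay Pb = Ps − 51, where Ps is the price sellers receive.
On the curves, Pb = 548/3 - (5/6)x and Ps = 1066/9 + (1/9)x; the wedge Ps − Pb = 51 gives 1066/9 + (1/9)x − (548/3 - (5/6)x) = 51, so x' = 122.
Then Pb = 548/3 − (5/6)·122 = 81 and Ps = 1066/9 + (1/9)·122 = 132.

x' = 122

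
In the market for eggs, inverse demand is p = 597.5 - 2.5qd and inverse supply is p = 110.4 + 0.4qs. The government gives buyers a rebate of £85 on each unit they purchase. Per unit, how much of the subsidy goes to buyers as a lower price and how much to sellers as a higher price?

Pre-subsidy: 597.5 - 2.5q = 110.4 + 0.4q gives q* = 4871/29 and p* = 5150/29.
With the rebate, buyers effectively pay pb = ps − 85, where ps is the price sellers receive.
On the curves, pb = 597.5 - 2.5q and ps = 110.4 + 0.4q; the wedge ps − pb = 85 gives 110.4 + 0.4q − (597.5 - 2.5q) = 85, so q' = 5721/29.
Then pb = 597.5 − 2.5·(5721/29) = 3025/29 and ps = 110.4 + 0.4·(5721/29) = 5490/29.
Buyers' price falls by p* − pb = 5150/29 − 3025/29 = 2125/29; sellers' price rises by ps − p* = 5490/29 − 5150/29 = 340/29.

Buyers gain 2125/29 per unit; sellers gain 340/29 per unit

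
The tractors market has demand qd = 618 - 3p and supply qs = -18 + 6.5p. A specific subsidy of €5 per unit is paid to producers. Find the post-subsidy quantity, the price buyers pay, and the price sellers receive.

q' = 8121/19; buyers pay 1207/19; sellers receive 1302/19

Pre-subsidy: 618 - 3p = -18 + 6.5p gives p* = 1272/19, q* = 7926/19.
With the subsidy, sellers receive ps = pb + 5 for each unit, where pb is the price buyers pay.
Supply in terms of pb becomes qs = -18 + 6.5(pb + 5) = 14.5 + 6.5pb. Setting this equal to demand: 618 - 3pb = 14.5 + 6.5pb, so pb = 1207/19.
Sellers receive ps = 1207/19 + 5 = 1302/19; q' = 618 − 3·(1207/19) = 8121/19.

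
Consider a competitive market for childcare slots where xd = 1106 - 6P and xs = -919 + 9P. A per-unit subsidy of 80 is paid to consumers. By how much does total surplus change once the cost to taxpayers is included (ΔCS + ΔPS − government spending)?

Pre-subsidy: 1106 - 6P = -919 + 9P gives P* = 135, x* = 296.
With the rebate, buyers effectively pay Pb = Ps − 80, where Ps is the price sellers receive.
Demand in terms of Ps becomes xd = 1106 − 6(Ps − 80) = 1586 - 6Ps. Setting this equal to supply: 1586 - 6Ps = -919 + 9Ps, so Ps = 167.
Buyers pay Pb = 167 − 80 = 87; x' = -919 + 9·167 = 584.
ΔCS = ½(296 + 584)(135 − 87) = 21120; ΔPS = ½(296 + 584)(167 − 135) = 14080.
Government spending = 80 × 584 = 46720.
Net change = 21120 + 14080 − 46720 = -11520. The loss equals the DWL triangle ½·80·288.

Net change in total surplus = -11520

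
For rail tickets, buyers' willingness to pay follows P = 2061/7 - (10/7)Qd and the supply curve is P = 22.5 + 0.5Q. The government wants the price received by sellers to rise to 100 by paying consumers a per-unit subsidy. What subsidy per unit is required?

Required subsidy s = 27 per unit

At a seller price of 100, quantity supplied is -45 + 2·100 = 155.
Buyers absorb 155 only when they pay Pb = 2061/7 − (10/7)·155 = 73.
s = Ps − Pb = 100 − 73 = 27.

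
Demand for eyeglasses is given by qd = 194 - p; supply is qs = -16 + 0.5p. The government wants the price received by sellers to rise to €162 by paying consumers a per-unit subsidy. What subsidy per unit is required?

At a seller price of 162, quantity supplied is -16 + 0.5·162 = 65.
Buyers absorb 65 only when they pay pb with 194 − 1·pb = 65, i.e. pb = 129.
s = ps − pb = 162 − 129 = 33.

Required subsidy s = €33 per unit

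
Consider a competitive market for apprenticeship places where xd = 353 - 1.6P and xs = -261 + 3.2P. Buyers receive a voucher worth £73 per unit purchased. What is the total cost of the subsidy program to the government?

Pre-subsidy: 353 - 1.6P = -261 + 3.2P gives P* = 1535/12, x* = 445/3.
With the rebate, buyers effectively pay Pb = Ps − 73, where Ps is the price sellers receive.
Demand in terms of Ps becomes xd = 353 − 1.6(Ps − 73) = 469.8 - 1.6Ps. Setting this equal to supply: 469.8 - 1.6Ps = -261 + 3.2Ps, so Ps = 152.25.
Buyers pay Pb = 152.25 − 73 = 79.25; x' = -261 + 3.2·152.25 = 226.2.
Government outlay = subsidy × quantity = 73 × 226.2 = 16512.6.

Government cost = £16512.6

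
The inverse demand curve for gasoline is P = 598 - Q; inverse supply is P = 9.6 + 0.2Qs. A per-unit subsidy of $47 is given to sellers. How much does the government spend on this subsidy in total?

Government cost = $24886.5

Pre-subsidy: 598 - Q = 9.6 + 0.2Q gives Q* = 1471/3 and P* = 323/3.
With the subsidy, sellers receive Ps = Pb + 47 for each unit, where Pb is the price buyers pay.
On the curves, Pb = 598 - Q and Ps = 9.6 + 0.2Q; the wedge Ps − Pb = 47 gives 9.6 + 0.2Q − (598 - Q) = 47, so Q' = 529.5.
Then Pb = 598 − 1·529.5 = 68.5 and Ps = 9.6 + 0.2·529.5 = 115.5.
Government outlay = subsidy × quantity = 47 × 529.5 = 24886.5.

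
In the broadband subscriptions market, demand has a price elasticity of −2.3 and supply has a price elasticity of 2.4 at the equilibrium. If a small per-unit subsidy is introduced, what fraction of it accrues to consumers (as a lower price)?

Consumer share = 24/47

For a small subsidy around the equilibrium, the benefit split depends on the relative slopes, which at a point are proportional to the elasticities.
Buyer share = εs/(εs + |εd|) = 2.4/(2.4 + 2.3) = 24/47; seller share = |εd|/(εs + |εd|) = 23/47.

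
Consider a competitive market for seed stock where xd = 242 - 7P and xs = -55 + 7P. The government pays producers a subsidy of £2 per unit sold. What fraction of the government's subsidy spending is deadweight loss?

Pre-subsidy: 242 - 7P = -55 + 7P gives P* = 297/14, x* = 93.5.
With the subsidy, sellers receive Ps = Pb + 2 for each unit, where Pb is the price buyers pay.
Supply in terms of Pb becomes xs = -55 + 7(Pb + 2) = -41 + 7Pb. Setting this equal to demand: 242 - 7Pb = -41 + 7Pb, so Pb = 283/14.
Sellers receive Ps = 283/14 + 2 = 311/14; x' = 242 − 7·(283/14) = 100.5.
ΔCS = ½(93.5 + 100.5)(297/14 − 283/14) = 97; ΔPS = ½(93.5 + 100.5)(311/14 − 297/14) = 97.
Government spending = 2 × 100.5 = 201.
DWL = ½ × 2 × (100.5 − 93.5) = 7; fraction = 7 / 201 = 7/201.

DWL / government spending = 7/201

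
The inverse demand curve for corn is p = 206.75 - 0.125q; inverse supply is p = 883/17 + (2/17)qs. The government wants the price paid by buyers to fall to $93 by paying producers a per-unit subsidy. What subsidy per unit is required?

Required subsidy s = $66 per unit

At a buyer price of 93, quantity demanded is 1654 − 8·93 = 910.
Sellers supply 910 only when they receive ps = 883/17 + (2/17)·910 = 159.
s = ps − pb = 159 − 93 = 66.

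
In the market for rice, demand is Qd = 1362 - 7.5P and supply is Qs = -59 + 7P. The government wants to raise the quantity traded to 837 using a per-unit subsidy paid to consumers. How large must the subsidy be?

Required subsidy s = 58 per unit

At Q = 837, invert demand for the buyer price: Pb = (1362 − 837)/7.5 = 70; invert supply for the seller price: Ps = (837 − (-59))/7 = 128.
The subsidy must fill the gap: s = Ps − Pb = 128 − 70 = 58.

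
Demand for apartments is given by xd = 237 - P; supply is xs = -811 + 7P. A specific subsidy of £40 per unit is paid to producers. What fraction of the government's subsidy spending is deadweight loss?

Pre-subsidy: 237 - P = -811 + 7P gives P* = 131, x* = 106.
With the subsidy, sellers receive Ps = Pb + 40 for each unit, where Pb is the price buyers pay.
Supply in terms of Pb becomes xs = -811 + 7(Pb + 40) = -531 + 7Pb. Setting this equal to demand: 237 - Pb = -531 + 7Pb, so Pb = 96.
Sellers receive Ps = 96 + 40 = 136; x' = 237 − 1·96 = 141.
ΔCS = ½(106 + 141)(131 − 96) = 4322.5; ΔPS = ½(106 + 141)(136 − 131) = 617.5.
Government spending = 40 × 141 = 5640.
DWL = ½ × 40 × (141 − 106) = 700; fraction = 700 / 5640 = 35/282.

DWL / government spending = 35/282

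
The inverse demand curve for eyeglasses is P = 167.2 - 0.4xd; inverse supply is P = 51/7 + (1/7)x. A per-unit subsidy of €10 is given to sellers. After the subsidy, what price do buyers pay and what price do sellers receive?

Pre-subsidy: 167.2 - 0.4x = 51/7 + (1/7)x gives x* = 5597/19 and P* = 938/19.
With the subsidy, sellers receive Ps = Pb + 10 for each unit, where Pb is the price buyers pay.
On the curves, Pb = 167.2 - 0.4x and Ps = 51/7 + (1/7)x; the wedge Ps − Pb = 10 gives 51/7 + (1/7)x − (167.2 - 0.4x) = 10, so x' = 313.
Then Pb = 167.2 − 0.4·313 = 42 and Ps = 51/7 + (1/7)·313 = 52.

Buyers pay €42; sellers receive €52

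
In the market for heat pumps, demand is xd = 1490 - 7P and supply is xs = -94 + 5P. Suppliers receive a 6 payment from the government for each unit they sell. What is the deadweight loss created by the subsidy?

Pre-subsidy: 1490 - 7P = -94 + 5P gives P* = 132, x* = 566.
With the subsidy, sellers receive Ps = Pb + 6 for each unit, where Pb is the price buyers pay.
Supply in terms of Pb becomes xs = -94 + 5(Pb + 6) = -64 + 5Pb. Setting this equal to demand: 1490 - 7Pb = -64 + 5Pb, so Pb = 129.5.
Sellers receive Ps = 129.5 + 6 = 135.5; x' = 1490 − 7·129.5 = 583.5.
The subsidy expands output by 583.5 − 566 = 17.5 past the efficient level; on those units the gap between marginal cost and willingness to pay runs from 0 up to 6.
DWL = ½ × 6 × 17.5 = 52.5.

Deadweight loss = 52.5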